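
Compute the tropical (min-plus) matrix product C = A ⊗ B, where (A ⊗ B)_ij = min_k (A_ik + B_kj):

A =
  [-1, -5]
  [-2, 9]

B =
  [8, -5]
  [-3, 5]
A ⊗ B =
  [-8, -6]
  [6, -7]

Apply the min-plus product entry-by-entry:
  C[0][0] = min over k of (A[0][0] + B[0][0] = -1 + 8 = 7, A[0][1] + B[1][0] = -5 + -3 = -8) = -8 (attained at k = 1)
  C[0][1] = min over k of (A[0][0] + B[0][1] = -1 + -5 = -6, A[0][1] + B[1][1] = -5 + 5 = 0) = -6 (attained at k = 0)
  C[1][0] = min over k of (A[1][0] + B[0][0] = -2 + 8 = 6, A[1][1] + B[1][0] = 9 + -3 = 6) = 6 (attained at k = 0)
  C[1][1] = min over k of (A[1][0] + B[0][1] = -2 + -5 = -7, A[1][1] + B[1][1] = 9 + 5 = 14) = -7 (attained at k = 0)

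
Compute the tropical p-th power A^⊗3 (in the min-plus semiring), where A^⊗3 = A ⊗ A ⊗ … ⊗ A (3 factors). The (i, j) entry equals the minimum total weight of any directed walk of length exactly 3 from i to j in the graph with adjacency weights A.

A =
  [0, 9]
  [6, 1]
A^⊗3 =
  [0, 9]
  [6, 3]

Each entry (A^⊗3)_ij equals the minimum over all length-3 walks i = v_0 → v_1 → … → v_3 = j of Σ_t A[v_t][v_{t+1}]. For example, for (i, j) = (0, 1) we minimise over 4 possible intermediate vertex sequences; the minimum is 9, attained along the walk 0 → 0 → 0 → 1.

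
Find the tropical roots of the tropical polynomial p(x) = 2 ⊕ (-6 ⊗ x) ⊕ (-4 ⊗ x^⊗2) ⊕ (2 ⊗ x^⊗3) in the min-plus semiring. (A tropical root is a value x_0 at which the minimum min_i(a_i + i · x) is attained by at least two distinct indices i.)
Roots: {-6, -2, 8}

Each tropical root is a break point of the lower envelope of the lines y = a_i + i · x (there are 4 lines, with slopes 0, 1, ..., 3). Only the lines that attain the minimum somewhere contribute to roots; other lines are dominated. Here the surviving (envelope) indices are i = 3, i = 2, i = 1, i = 0.
Intersections between consecutive envelope lines give the roots: for adjacent envelope indices i < j the intersection is x = (a_i − a_j) / (j − i). Reading off the sorted break points: {-6, -2, 8}.
Verification: at each break x_0, at least two indices attain the minimum of min_i(a_i + i · x_0).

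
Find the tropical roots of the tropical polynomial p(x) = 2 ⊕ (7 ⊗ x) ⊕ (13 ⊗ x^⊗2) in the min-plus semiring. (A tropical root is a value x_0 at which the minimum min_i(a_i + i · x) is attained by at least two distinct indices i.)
Roots: {-6, -5}

Each tropical root is a break point of the lower envelope of the lines y = a_i + i · x (there are 3 lines, with slopes 0, 1, ..., 2). Only the lines that attain the minimum somewhere contribute to roots; other lines are dominated. Here the surviving (envelope) indices are i = 2, i = 1, i = 0.
Intersections between consecutive envelope lines give the roots: for adjacent envelope indices i < j the intersection is x = (a_i − a_j) / (j − i). Reading off the sorted break points: {-6, -5}.
Verification: at each break x_0, at least two indices attain the minimum of min_i(a_i + i · x_0).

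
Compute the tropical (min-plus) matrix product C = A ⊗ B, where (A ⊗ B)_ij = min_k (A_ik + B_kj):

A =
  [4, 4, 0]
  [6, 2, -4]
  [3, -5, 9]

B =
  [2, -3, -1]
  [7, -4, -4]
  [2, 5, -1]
A ⊗ B =
  [2, 0, -1]
  [-2, -2, -5]
  [2, -9, -9]

Apply the min-plus product entry-by-entry:
  C[0][0] = min over k of (A[0][0] + B[0][0] = 4 + 2 = 6, A[0][1] + B[1][0] = 4 + 7 = 11, A[0][2] + B[2][0] = 0 + 2 = 2) = 2 (attained at k = 2)
  C[0][1] = min over k of (A[0][0] + B[0][1] = 4 + -3 = 1, A[0][1] + B[1][1] = 4 + -4 = 0, A[0][2] + B[2][1] = 0 + 5 = 5) = 0 (attained at k = 1)
  C[0][2] = min over k of (A[0][0] + B[0][2] = 4 + -1 = 3, A[0][1] + B[1][2] = 4 + -4 = 0, A[0][2] + B[2][2] = 0 + -1 = -1) = -1 (attained at k = 2)
  C[1][0] = min over k of (A[1][0] + B[0][0] = 6 + 2 = 8, A[1][1] + B[1][0] = 2 + 7 = 9, A[1][2] + B[2][0] = -4 + 2 = -2) = -2 (attained at k = 2)
  C[1][1] = min over k of (A[1][0] + B[0][1] = 6 + -3 = 3, A[1][1] + B[1][1] = 2 + -4 = -2, A[1][2] + B[2][1] = -4 + 5 = 1) = -2 (attained at k = 1)
  C[1][2] = min over k of (A[1][0] + B[0][2] = 6 + -1 = 5, A[1][1] + B[1][2] = 2 + -4 = -2, A[1][2] + B[2][2] = -4 + -1 = -5) = -5 (attained at k = 2)
  C[2][0] = min over k of (A[2][0] + B[0][0] = 3 + 2 = 5, A[2][1] + B[1][0] = -5 + 7 = 2, A[2][2] + B[2][0] = 9 + 2 = 11) = 2 (attained at k = 1)
  C[2][1] = min over k of (A[2][0] + B[0][1] = 3 + -3 = 0, A[2][1] + B[1][1] = -5 + -4 = -9, A[2][2] + B[2][1] = 9 + 5 = 14) = -9 (attained at k = 1)
  C[2][2] = min over k of (A[2][0] + B[0][2] = 3 + -1 = 2, A[2][1] + B[1][2] = -5 + -4 = -9, A[2][2] + B[2][2] = 9 + -1 = 8) = -9 (attained at k = 1)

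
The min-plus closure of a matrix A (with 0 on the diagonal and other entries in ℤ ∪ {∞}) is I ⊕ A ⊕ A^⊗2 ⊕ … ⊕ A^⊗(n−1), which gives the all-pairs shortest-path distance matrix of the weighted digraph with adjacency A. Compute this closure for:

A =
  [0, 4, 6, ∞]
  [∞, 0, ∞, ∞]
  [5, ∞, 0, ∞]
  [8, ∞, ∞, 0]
Closure =
  [0, 4, 6, ∞]
  [∞, 0, ∞, ∞]
  [5, 9, 0, ∞]
  [8, 12, 14, 0]

This is the Floyd-Warshall all-pairs shortest-path computation. For each intermediate vertex k = 0, 1, …, 3, update dist[i][j] ← min(dist[i][j], dist[i][k] + dist[k][j]). The final matrix gives, for each (i, j), the minimum total weight of any directed path from i to j (possibly empty when i = j).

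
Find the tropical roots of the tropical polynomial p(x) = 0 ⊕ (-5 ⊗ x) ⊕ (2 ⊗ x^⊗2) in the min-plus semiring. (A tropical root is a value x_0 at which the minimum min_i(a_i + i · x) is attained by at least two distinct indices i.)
Roots: {-7, 5}

Each tropical root is a break point of the lower envelope of the lines y = a_i + i · x (there are 3 lines, with slopes 0, 1, ..., 2). Only the lines that attain the minimum somewhere contribute to roots; other lines are dominated. Here the surviving (envelope) indices are i = 2, i = 1, i = 0.
Intersections between consecutive envelope lines give the roots: for adjacent envelope indices i < j the intersection is x = (a_i − a_j) / (j − i). Reading off the sorted break points: {-7, 5}.
Verification: at each break x_0, at least two indices attain the minimum of min_i(a_i + i · x_0).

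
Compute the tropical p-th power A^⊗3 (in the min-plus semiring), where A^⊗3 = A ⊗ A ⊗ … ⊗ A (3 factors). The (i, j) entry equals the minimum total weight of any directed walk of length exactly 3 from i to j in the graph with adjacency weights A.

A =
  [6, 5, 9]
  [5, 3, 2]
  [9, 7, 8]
A^⊗3 =
  [13, 11, 10]
  [11, 9, 8]
  [15, 13, 12]

Each entry (A^⊗3)_ij equals the minimum over all length-3 walks i = v_0 → v_1 → … → v_3 = j of Σ_t A[v_t][v_{t+1}]. For example, for (i, j) = (0, 2) we minimise over 9 possible intermediate vertex sequences; the minimum is 10, attained along the walk 0 → 1 → 1 → 2.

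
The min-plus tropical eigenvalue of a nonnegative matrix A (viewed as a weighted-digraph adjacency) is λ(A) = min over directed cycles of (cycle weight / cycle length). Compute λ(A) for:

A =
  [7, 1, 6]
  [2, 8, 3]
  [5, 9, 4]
λ(A) = 3/2

Enumerate directed cycles and compute their means (weight / length). Sample:
  cycle 0 → 0: weight = 7, length = 1, mean = 7/1 ≈ 7.000
  cycle 1 → 1: weight = 8, length = 1, mean = 8/1 ≈ 8.000
  cycle 2 → 2: weight = 4, length = 1, mean = 4/1 ≈ 4.000
  cycle 0 → 1 → 0: weight = 3, length = 2, mean = 3/2 ≈ 1.500
  cycle 0 → 2 → 0: weight = 11, length = 2, mean = 11/2 ≈ 5.500
  cycle 1 → 0 → 1: weight = 3, length = 2, mean = 3/2 ≈ 1.500
Minimum mean = 1.500, attained e.g. along the cycle 0 → 1 → 0 with weight 3 and length 2. So λ(A) = 3/2 = 3/2.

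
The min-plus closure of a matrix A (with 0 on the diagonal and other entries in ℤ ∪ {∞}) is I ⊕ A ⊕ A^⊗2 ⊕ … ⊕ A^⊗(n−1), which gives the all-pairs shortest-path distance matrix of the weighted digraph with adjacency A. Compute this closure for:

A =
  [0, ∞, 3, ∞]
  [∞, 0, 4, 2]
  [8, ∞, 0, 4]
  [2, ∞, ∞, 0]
Closure =
  [0, ∞, 3, 7]
  [4, 0, 4, 2]
  [6, ∞, 0, 4]
  [2, ∞, 5, 0]

This is the Floyd-Warshall all-pairs shortest-path computation. For each intermediate vertex k = 0, 1, …, 3, update dist[i][j] ← min(dist[i][j], dist[i][k] + dist[k][j]). The final matrix gives, for each (i, j), the minimum total weight of any directed path from i to j (possibly empty when i = j).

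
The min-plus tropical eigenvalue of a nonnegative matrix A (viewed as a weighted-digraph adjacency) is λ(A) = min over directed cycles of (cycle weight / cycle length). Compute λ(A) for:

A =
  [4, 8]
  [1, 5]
λ(A) = 4

Enumerate directed cycles and compute their means (weight / length). Sample:
  cycle 0 → 0: weight = 4, length = 1, mean = 4/1 ≈ 4.000
  cycle 1 → 1: weight = 5, length = 1, mean = 5/1 ≈ 5.000
  cycle 0 → 1 → 0: weight = 9, length = 2, mean = 9/2 ≈ 4.500
  cycle 1 → 0 → 1: weight = 9, length = 2, mean = 9/2 ≈ 4.500
Minimum mean = 4.000, attained e.g. along the cycle 0 → 0 with weight 4 and length 1. So λ(A) = 4/1 = 4.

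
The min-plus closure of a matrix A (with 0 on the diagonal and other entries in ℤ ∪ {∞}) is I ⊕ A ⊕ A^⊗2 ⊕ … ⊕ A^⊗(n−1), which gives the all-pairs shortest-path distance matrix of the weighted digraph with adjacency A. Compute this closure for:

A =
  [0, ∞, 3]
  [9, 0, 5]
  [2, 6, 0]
Closure =
  [0, 9, 3]
  [7, 0, 5]
  [2, 6, 0]

This is the Floyd-Warshall all-pairs shortest-path computation. For each intermediate vertex k = 0, 1, …, 2, update dist[i][j] ← min(dist[i][j], dist[i][k] + dist[k][j]). The final matrix gives, for each (i, j), the minimum total weight of any directed path from i to j (possibly empty when i = j).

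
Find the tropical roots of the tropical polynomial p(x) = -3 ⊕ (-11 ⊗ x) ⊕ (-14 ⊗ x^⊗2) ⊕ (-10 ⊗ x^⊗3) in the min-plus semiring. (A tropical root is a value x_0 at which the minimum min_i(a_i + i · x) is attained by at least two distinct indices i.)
Roots: {-4, 3, 8}

Each tropical root is a break point of the lower envelope of the lines y = a_i + i · x (there are 4 lines, with slopes 0, 1, ..., 3). Only the lines that attain the minimum somewhere contribute to roots; other lines are dominated. Here the surviving (envelope) indices are i = 3, i = 2, i = 1, i = 0.
Intersections between consecutive envelope lines give the roots: for adjacent envelope indices i < j the intersection is x = (a_i − a_j) / (j − i). Reading off the sorted break points: {-4, 3, 8}.
Verification: at each break x_0, at least two indices attain the minimum of min_i(a_i + i · x_0).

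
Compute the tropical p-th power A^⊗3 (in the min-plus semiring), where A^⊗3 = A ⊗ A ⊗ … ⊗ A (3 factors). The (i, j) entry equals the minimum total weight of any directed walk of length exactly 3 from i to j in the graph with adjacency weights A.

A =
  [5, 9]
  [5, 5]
A^⊗3 =
  [15, 19]
  [15, 15]

Each entry (A^⊗3)_ij equals the minimum over all length-3 walks i = v_0 → v_1 → … → v_3 = j of Σ_t A[v_t][v_{t+1}]. For example, for (i, j) = (0, 1) we minimise over 4 possible intermediate vertex sequences; the minimum is 19, attained along the walk 0 → 0 → 0 → 1.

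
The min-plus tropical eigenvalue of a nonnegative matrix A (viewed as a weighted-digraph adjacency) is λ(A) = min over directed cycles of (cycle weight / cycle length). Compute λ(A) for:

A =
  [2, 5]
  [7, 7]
λ(A) = 2

Enumerate directed cycles and compute their means (weight / length). Sample:
  cycle 0 → 0: weight = 2, length = 1, mean = 2/1 ≈ 2.000
  cycle 1 → 1: weight = 7, length = 1, mean = 7/1 ≈ 7.000
  cycle 0 → 1 → 0: weight = 12, length = 2, mean = 12/2 ≈ 6.000
  cycle 1 → 0 → 1: weight = 12, length = 2, mean = 12/2 ≈ 6.000
Minimum mean = 2.000, attained e.g. along the cycle 0 → 0 with weight 2 and length 1. So λ(A) = 2/1 = 2.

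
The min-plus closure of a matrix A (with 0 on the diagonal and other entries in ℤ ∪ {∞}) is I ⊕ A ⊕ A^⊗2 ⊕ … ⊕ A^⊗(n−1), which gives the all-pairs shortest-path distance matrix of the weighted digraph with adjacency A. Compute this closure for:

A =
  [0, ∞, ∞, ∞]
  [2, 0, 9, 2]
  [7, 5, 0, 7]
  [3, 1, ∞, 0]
Closure =
  [0, ∞, ∞, ∞]
  [2, 0, 9, 2]
  [7, 5, 0, 7]
  [3, 1, 10, 0]

This is the Floyd-Warshall all-pairs shortest-path computation. For each intermediate vertex k = 0, 1, …, 3, update dist[i][j] ← min(dist[i][j], dist[i][k] + dist[k][j]). The final matrix gives, for each (i, j), the minimum total weight of any directed path from i to j (possibly empty when i = j).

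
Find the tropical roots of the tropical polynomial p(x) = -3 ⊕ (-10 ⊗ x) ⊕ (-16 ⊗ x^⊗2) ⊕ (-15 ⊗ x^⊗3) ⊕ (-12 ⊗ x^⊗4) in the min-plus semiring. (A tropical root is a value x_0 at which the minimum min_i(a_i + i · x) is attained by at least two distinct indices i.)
Roots: {-3, -1, 6, 7}

Each tropical root is a break point of the lower envelope of the lines y = a_i + i · x (there are 5 lines, with slopes 0, 1, ..., 4). Only the lines that attain the minimum somewhere contribute to roots; other lines are dominated. Here the surviving (envelope) indices are i = 4, i = 3, i = 2, i = 1, i = 0.
Intersections between consecutive envelope lines give the roots: for adjacent envelope indices i < j the intersection is x = (a_i − a_j) / (j − i). Reading off the sorted break points: {-3, -1, 6, 7}.
Verification: at each break x_0, at least two indices attain the minimum of min_i(a_i + i · x_0).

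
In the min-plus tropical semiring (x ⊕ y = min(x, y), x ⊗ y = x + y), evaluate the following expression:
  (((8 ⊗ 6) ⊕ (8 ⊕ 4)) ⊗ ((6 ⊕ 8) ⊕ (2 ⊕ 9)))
(((8 ⊗ 6) ⊕ (8 ⊕ 4)) ⊗ ((6 ⊕ 8) ⊕ (2 ⊕ 9))) = 6

Expand innermost to outermost. Recall ⊕ takes the minimum of its arguments and ⊗ takes their sum. Working out the expression (((8 ⊗ 6) ⊕ (8 ⊕ 4)) ⊗ ((6 ⊕ 8) ⊕ (2 ⊕ 9))) gives 6.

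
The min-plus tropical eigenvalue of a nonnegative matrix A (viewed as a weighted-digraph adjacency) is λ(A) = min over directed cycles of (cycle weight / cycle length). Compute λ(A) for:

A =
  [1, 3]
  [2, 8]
λ(A) = 1

Enumerate directed cycles and compute their means (weight / length). Sample:
  cycle 0 → 0: weight = 1, length = 1, mean = 1/1 ≈ 1.000
  cycle 1 → 1: weight = 8, length = 1, mean = 8/1 ≈ 8.000
  cycle 0 → 1 → 0: weight = 5, length = 2, mean = 5/2 ≈ 2.500
  cycle 1 → 0 → 1: weight = 5, length = 2, mean = 5/2 ≈ 2.500
Minimum mean = 1.000, attained e.g. along the cycle 0 → 0 with weight 1 and length 1. So λ(A) = 1/1 = 1.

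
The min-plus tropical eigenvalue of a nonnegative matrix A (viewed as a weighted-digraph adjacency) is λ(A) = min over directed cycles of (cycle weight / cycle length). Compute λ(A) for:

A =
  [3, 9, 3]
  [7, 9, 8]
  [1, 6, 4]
λ(A) = 2

Enumerate directed cycles and compute their means (weight / length). Sample:
  cycle 0 → 0: weight = 3, length = 1, mean = 3/1 ≈ 3.000
  cycle 1 → 1: weight = 9, length = 1, mean = 9/1 ≈ 9.000
  cycle 2 → 2: weight = 4, length = 1, mean = 4/1 ≈ 4.000
  cycle 0 → 1 → 0: weight = 16, length = 2, mean = 16/2 ≈ 8.000
  cycle 0 → 2 → 0: weight = 4, length = 2, mean = 4/2 ≈ 2.000
  cycle 1 → 0 → 1: weight = 16, length = 2, mean = 16/2 ≈ 8.000
Minimum mean = 2.000, attained e.g. along the cycle 0 → 2 → 0 with weight 4 and length 2. So λ(A) = 4/2 = 2.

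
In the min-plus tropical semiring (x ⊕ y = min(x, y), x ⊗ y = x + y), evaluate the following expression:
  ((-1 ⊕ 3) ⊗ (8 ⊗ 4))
((-1 ⊕ 3) ⊗ (8 ⊗ 4)) = 11

Expand innermost to outermost. Recall ⊕ takes the minimum of its arguments and ⊗ takes their sum. Working out the expression ((-1 ⊕ 3) ⊗ (8 ⊗ 4)) gives 11.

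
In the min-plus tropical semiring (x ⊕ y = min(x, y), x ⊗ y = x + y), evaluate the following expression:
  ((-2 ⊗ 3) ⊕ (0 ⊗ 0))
((-2 ⊗ 3) ⊕ (0 ⊗ 0)) = 0

Expand innermost to outermost. Recall ⊕ takes the minimum of its arguments and ⊗ takes their sum. Working out the expression ((-2 ⊗ 3) ⊕ (0 ⊗ 0)) gives 0.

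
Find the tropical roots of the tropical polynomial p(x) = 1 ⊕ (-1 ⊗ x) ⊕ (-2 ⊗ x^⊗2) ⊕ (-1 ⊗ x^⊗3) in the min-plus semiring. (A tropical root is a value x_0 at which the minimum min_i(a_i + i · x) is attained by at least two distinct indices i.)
Roots: {-1, 1, 2}

Each tropical root is a break point of the lower envelope of the lines y = a_i + i · x (there are 4 lines, with slopes 0, 1, ..., 3). Only the lines that attain the minimum somewhere contribute to roots; other lines are dominated. Here the surviving (envelope) indices are i = 3, i = 2, i = 1, i = 0.
Intersections between consecutive envelope lines give the roots: for adjacent envelope indices i < j the intersection is x = (a_i − a_j) / (j − i). Reading off the sorted break points: {-1, 1, 2}.
Verification: at each break x_0, at least two indices attain the minimum of min_i(a_i + i · x_0).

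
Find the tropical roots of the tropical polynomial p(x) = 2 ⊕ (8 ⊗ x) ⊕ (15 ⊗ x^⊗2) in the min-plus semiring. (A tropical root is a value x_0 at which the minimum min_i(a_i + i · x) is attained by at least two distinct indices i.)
Roots: {-7, -6}

Each tropical root is a break point of the lower envelope of the lines y = a_i + i · x (there are 3 lines, with slopes 0, 1, ..., 2). Only the lines that attain the minimum somewhere contribute to roots; other lines are dominated. Here the surviving (envelope) indices are i = 2, i = 1, i = 0.
Intersections between consecutive envelope lines give the roots: for adjacent envelope indices i < j the intersection is x = (a_i − a_j) / (j − i). Reading off the sorted break points: {-7, -6}.
Verification: at each break x_0, at least two indices attain the minimum of min_i(a_i + i · x_0).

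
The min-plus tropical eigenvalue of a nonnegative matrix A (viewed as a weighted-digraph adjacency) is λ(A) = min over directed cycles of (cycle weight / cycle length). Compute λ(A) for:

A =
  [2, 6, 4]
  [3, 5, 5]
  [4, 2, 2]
λ(A) = 2

Enumerate directed cycles and compute their means (weight / length). Sample:
  cycle 0 → 0: weight = 2, length = 1, mean = 2/1 ≈ 2.000
  cycle 1 → 1: weight = 5, length = 1, mean = 5/1 ≈ 5.000
  cycle 2 → 2: weight = 2, length = 1, mean = 2/1 ≈ 2.000
  cycle 0 → 1 → 0: weight = 9, length = 2, mean = 9/2 ≈ 4.500
  cycle 0 → 2 → 0: weight = 8, length = 2, mean = 8/2 ≈ 4.000
  cycle 1 → 0 → 1: weight = 9, length = 2, mean = 9/2 ≈ 4.500
Minimum mean = 2.000, attained e.g. along the cycle 0 → 0 with weight 2 and length 1. So λ(A) = 2/1 = 2.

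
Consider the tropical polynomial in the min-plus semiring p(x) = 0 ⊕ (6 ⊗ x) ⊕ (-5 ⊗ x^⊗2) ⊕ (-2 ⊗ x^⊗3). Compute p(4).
p(4) = 0

A tropical monomial a ⊗ x^⊗i evaluates to a + i · x. Evaluating each term at x = 4:
  Term 0 contributes 0 + 0 · 4 = 0
  Term 1 contributes 6 + 1 · 4 = 10
  Term 2 contributes -5 + 2 · 4 = 3
  Term 3 contributes -2 + 3 · 4 = 10
p(4) = ⊕ of these = min[0, 10, 3, 10] = 0.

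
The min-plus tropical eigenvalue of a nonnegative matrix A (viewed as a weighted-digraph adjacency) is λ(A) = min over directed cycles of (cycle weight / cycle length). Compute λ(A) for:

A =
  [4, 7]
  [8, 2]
λ(A) = 2

Enumerate directed cycles and compute their means (weight / length). Sample:
  cycle 0 → 0: weight = 4, length = 1, mean = 4/1 ≈ 4.000
  cycle 1 → 1: weight = 2, length = 1, mean = 2/1 ≈ 2.000
  cycle 0 → 1 → 0: weight = 15, length = 2, mean = 15/2 ≈ 7.500
  cycle 1 → 0 → 1: weight = 15, length = 2, mean = 15/2 ≈ 7.500
Minimum mean = 2.000, attained e.g. along the cycle 1 → 1 with weight 2 and length 1. So λ(A) = 2/1 = 2.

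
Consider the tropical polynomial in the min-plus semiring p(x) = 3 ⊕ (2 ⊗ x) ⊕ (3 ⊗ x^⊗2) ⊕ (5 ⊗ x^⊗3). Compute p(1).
p(1) = 3

A tropical monomial a ⊗ x^⊗i evaluates to a + i · x. Evaluating each term at x = 1:
  Term 0 contributes 3 + 0 · 1 = 3
  Term 1 contributes 2 + 1 · 1 = 3
  Term 2 contributes 3 + 2 · 1 = 5
  Term 3 contributes 5 + 3 · 1 = 8
p(1) = ⊕ of these = min[3, 3, 5, 8] = 3.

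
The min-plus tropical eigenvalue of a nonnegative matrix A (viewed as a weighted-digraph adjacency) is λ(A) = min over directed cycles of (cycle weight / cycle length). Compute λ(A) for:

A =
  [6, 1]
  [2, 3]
λ(A) = 3/2

Enumerate directed cycles and compute their means (weight / length). Sample:
  cycle 0 → 0: weight = 6, length = 1, mean = 6/1 ≈ 6.000
  cycle 1 → 1: weight = 3, length = 1, mean = 3/1 ≈ 3.000
  cycle 0 → 1 → 0: weight = 3, length = 2, mean = 3/2 ≈ 1.500
  cycle 1 → 0 → 1: weight = 3, length = 2, mean = 3/2 ≈ 1.500
Minimum mean = 1.500, attained e.g. along the cycle 0 → 1 → 0 with weight 3 and length 2. So λ(A) = 3/2 = 3/2.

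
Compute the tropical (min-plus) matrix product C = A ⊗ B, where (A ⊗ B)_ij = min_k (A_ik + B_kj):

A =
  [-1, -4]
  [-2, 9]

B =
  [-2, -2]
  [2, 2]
A ⊗ B =
  [-3, -3]
  [-4, -4]

Apply the min-plus product entry-by-entry:
  C[0][0] = min over k of (A[0][0] + B[0][0] = -1 + -2 = -3, A[0][1] + B[1][0] = -4 + 2 = -2) = -3 (attained at k = 0)
  C[0][1] = min over k of (A[0][0] + B[0][1] = -1 + -2 = -3, A[0][1] + B[1][1] = -4 + 2 = -2) = -3 (attained at k = 0)
  C[1][0] = min over k of (A[1][0] + B[0][0] = -2 + -2 = -4, A[1][1] + B[1][0] = 9 + 2 = 11) = -4 (attained at k = 0)
  C[1][1] = min over k of (A[1][0] + B[0][1] = -2 + -2 = -4, A[1][1] + B[1][1] = 9 + 2 = 11) = -4 (attained at k = 0)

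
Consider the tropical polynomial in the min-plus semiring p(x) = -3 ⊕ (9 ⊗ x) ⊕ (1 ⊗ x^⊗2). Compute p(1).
p(1) = -3

A tropical monomial a ⊗ x^⊗i evaluates to a + i · x. Evaluating each term at x = 1:
  Term 0 contributes -3 + 0 · 1 = -3
  Term 1 contributes 9 + 1 · 1 = 10
  Term 2 contributes 1 + 2 · 1 = 3
p(1) = ⊕ of these = min[-3, 10, 3] = -3.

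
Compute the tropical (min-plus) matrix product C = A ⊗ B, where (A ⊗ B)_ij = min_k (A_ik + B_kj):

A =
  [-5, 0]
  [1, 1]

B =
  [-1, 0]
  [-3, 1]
A ⊗ B =
  [-6, -5]
  [-2, 1]

Apply the min-plus product entry-by-entry:
  C[0][0] = min over k of (A[0][0] + B[0][0] = -5 + -1 = -6, A[0][1] + B[1][0] = 0 + -3 = -3) = -6 (attained at k = 0)
  C[0][1] = min over k of (A[0][0] + B[0][1] = -5 + 0 = -5, A[0][1] + B[1][1] = 0 + 1 = 1) = -5 (attained at k = 0)
  C[1][0] = min over k of (A[1][0] + B[0][0] = 1 + -1 = 0, A[1][1] + B[1][0] = 1 + -3 = -2) = -2 (attained at k = 1)
  C[1][1] = min over k of (A[1][0] + B[0][1] = 1 + 0 = 1, A[1][1] + B[1][1] = 1 + 1 = 2) = 1 (attained at k = 0)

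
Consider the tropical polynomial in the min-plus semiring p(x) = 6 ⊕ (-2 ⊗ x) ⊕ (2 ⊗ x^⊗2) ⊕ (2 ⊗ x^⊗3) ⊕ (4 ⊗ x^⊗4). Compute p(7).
p(7) = 5

A tropical monomial a ⊗ x^⊗i evaluates to a + i · x. Evaluating each term at x = 7:
  Term 0 contributes 6 + 0 · 7 = 6
  Term 1 contributes -2 + 1 · 7 = 5
  Term 2 contributes 2 + 2 · 7 = 16
  Term 3 contributes 2 + 3 · 7 = 23
  Term 4 contributes 4 + 4 · 7 = 32
p(7) = ⊕ of these = min[6, 5, 16, 23, 32] = 5.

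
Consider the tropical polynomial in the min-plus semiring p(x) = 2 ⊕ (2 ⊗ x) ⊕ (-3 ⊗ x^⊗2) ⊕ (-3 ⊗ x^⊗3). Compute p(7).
p(7) = 2

A tropical monomial a ⊗ x^⊗i evaluates to a + i · x. Evaluating each term at x = 7:
  Term 0 contributes 2 + 0 · 7 = 2
  Term 1 contributes 2 + 1 · 7 = 9
  Term 2 contributes -3 + 2 · 7 = 11
  Term 3 contributes -3 + 3 · 7 = 18
p(7) = ⊕ of these = min[2, 9, 11, 18] = 2.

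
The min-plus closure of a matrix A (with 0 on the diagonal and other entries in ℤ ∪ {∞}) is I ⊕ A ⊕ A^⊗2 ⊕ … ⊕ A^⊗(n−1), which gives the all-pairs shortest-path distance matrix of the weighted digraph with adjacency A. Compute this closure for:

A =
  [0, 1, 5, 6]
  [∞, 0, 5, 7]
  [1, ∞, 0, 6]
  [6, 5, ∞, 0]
Closure =
  [0, 1, 5, 6]
  [6, 0, 5, 7]
  [1, 2, 0, 6]
  [6, 5, 10, 0]

This is the Floyd-Warshall all-pairs shortest-path computation. For each intermediate vertex k = 0, 1, …, 3, update dist[i][j] ← min(dist[i][j], dist[i][k] + dist[k][j]). The final matrix gives, for each (i, j), the minimum total weight of any directed path from i to j (possibly empty when i = j).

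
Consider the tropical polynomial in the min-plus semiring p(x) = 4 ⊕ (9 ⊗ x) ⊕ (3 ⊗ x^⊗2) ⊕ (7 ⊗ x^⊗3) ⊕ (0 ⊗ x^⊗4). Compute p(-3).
p(-3) = -12

A tropical monomial a ⊗ x^⊗i evaluates to a + i · x. Evaluating each term at x = -3:
  Term 0 contributes 4 + 0 · -3 = 4
  Term 1 contributes 9 + 1 · -3 = 6
  Term 2 contributes 3 + 2 · -3 = -3
  Term 3 contributes 7 + 3 · -3 = -2
  Term 4 contributes 0 + 4 · -3 = -12
p(-3) = ⊕ of these = min[4, 6, -3, -2, -12] = -12.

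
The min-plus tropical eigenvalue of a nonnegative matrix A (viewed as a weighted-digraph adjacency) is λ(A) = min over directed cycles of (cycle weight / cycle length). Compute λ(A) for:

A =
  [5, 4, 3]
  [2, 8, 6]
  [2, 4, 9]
λ(A) = 5/2

Enumerate directed cycles and compute their means (weight / length). Sample:
  cycle 0 → 0: weight = 5, length = 1, mean = 5/1 ≈ 5.000
  cycle 1 → 1: weight = 8, length = 1, mean = 8/1 ≈ 8.000
  cycle 2 → 2: weight = 9, length = 1, mean = 9/1 ≈ 9.000
  cycle 0 → 1 → 0: weight = 6, length = 2, mean = 6/2 ≈ 3.000
  cycle 0 → 2 → 0: weight = 5, length = 2, mean = 5/2 ≈ 2.500
  cycle 1 → 0 → 1: weight = 6, length = 2, mean = 6/2 ≈ 3.000
Minimum mean = 2.500, attained e.g. along the cycle 0 → 2 → 0 with weight 5 and length 2. So λ(A) = 5/2 = 5/2.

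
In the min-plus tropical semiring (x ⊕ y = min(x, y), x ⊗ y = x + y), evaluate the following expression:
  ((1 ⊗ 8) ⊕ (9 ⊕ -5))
((1 ⊗ 8) ⊕ (9 ⊕ -5)) = -5

Expand innermost to outermost. Recall ⊕ takes the minimum of its arguments and ⊗ takes their sum. Working out the expression ((1 ⊗ 8) ⊕ (9 ⊕ -5)) gives -5.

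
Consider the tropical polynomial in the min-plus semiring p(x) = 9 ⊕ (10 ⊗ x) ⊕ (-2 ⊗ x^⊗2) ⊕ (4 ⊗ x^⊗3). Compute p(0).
p(0) = -2

A tropical monomial a ⊗ x^⊗i evaluates to a + i · x. Evaluating each term at x = 0:
  Term 0 contributes 9 + 0 · 0 = 9
  Term 1 contributes 10 + 1 · 0 = 10
  Term 2 contributes -2 + 2 · 0 = -2
  Term 3 contributes 4 + 3 · 0 = 4
p(0) = ⊕ of these = min[9, 10, -2, 4] = -2.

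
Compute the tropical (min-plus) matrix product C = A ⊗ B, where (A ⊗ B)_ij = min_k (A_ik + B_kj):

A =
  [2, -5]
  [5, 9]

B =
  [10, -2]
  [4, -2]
A ⊗ B =
  [-1, -7]
  [13, 3]

Apply the min-plus product entry-by-entry:
  C[0][0] = min over k of (A[0][0] + B[0][0] = 2 + 10 = 12, A[0][1] + B[1][0] = -5 + 4 = -1) = -1 (attained at k = 1)
  C[0][1] = min over k of (A[0][0] + B[0][1] = 2 + -2 = 0, A[0][1] + B[1][1] = -5 + -2 = -7) = -7 (attained at k = 1)
  C[1][0] = min over k of (A[1][0] + B[0][0] = 5 + 10 = 15, A[1][1] + B[1][0] = 9 + 4 = 13) = 13 (attained at k = 1)
  C[1][1] = min over k of (A[1][0] + B[0][1] = 5 + -2 = 3, A[1][1] + B[1][1] = 9 + -2 = 7) = 3 (attained at k = 0)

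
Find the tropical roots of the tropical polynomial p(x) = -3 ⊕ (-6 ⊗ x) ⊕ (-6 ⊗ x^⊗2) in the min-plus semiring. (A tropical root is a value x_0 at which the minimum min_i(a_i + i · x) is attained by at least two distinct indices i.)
Roots: {0, 3}

Each tropical root is a break point of the lower envelope of the lines y = a_i + i · x (there are 3 lines, with slopes 0, 1, ..., 2). Only the lines that attain the minimum somewhere contribute to roots; other lines are dominated. Here the surviving (envelope) indices are i = 2, i = 1, i = 0.
Intersections between consecutive envelope lines give the roots: for adjacent envelope indices i < j the intersection is x = (a_i − a_j) / (j − i). Reading off the sorted break points: {0, 3}.
Verification: at each break x_0, at least two indices attain the minimum of min_i(a_i + i · x_0).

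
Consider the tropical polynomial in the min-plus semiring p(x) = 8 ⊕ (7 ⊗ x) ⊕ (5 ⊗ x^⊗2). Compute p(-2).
p(-2) = 1

A tropical monomial a ⊗ x^⊗i evaluates to a + i · x. Evaluating each term at x = -2:
  Term 0 contributes 8 + 0 · -2 = 8
  Term 1 contributes 7 + 1 · -2 = 5
  Term 2 contributes 5 + 2 · -2 = 1
p(-2) = ⊕ of these = min[8, 5, 1] = 1.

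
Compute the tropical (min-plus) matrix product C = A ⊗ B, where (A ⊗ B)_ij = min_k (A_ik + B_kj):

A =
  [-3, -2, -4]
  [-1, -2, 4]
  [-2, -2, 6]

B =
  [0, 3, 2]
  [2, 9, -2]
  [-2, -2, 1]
A ⊗ B =
  [-6, -6, -4]
  [-1, 2, -4]
  [-2, 1, -4]

Apply the min-plus product entry-by-entry:
  C[0][0] = min over k of (A[0][0] + B[0][0] = -3 + 0 = -3, A[0][1] + B[1][0] = -2 + 2 = 0, A[0][2] + B[2][0] = -4 + -2 = -6) = -6 (attained at k = 2)
  C[0][1] = min over k of (A[0][0] + B[0][1] = -3 + 3 = 0, A[0][1] + B[1][1] = -2 + 9 = 7, A[0][2] + B[2][1] = -4 + -2 = -6) = -6 (attained at k = 2)
  C[0][2] = min over k of (A[0][0] + B[0][2] = -3 + 2 = -1, A[0][1] + B[1][2] = -2 + -2 = -4, A[0][2] + B[2][2] = -4 + 1 = -3) = -4 (attained at k = 1)
  C[1][0] = min over k of (A[1][0] + B[0][0] = -1 + 0 = -1, A[1][1] + B[1][0] = -2 + 2 = 0, A[1][2] + B[2][0] = 4 + -2 = 2) = -1 (attained at k = 0)
  C[1][1] = min over k of (A[1][0] + B[0][1] = -1 + 3 = 2, A[1][1] + B[1][1] = -2 + 9 = 7, A[1][2] + B[2][1] = 4 + -2 = 2) = 2 (attained at k = 0)
  C[1][2] = min over k of (A[1][0] + B[0][2] = -1 + 2 = 1, A[1][1] + B[1][2] = -2 + -2 = -4, A[1][2] + B[2][2] = 4 + 1 = 5) = -4 (attained at k = 1)
  C[2][0] = min over k of (A[2][0] + B[0][0] = -2 + 0 = -2, A[2][1] + B[1][0] = -2 + 2 = 0, A[2][2] + B[2][0] = 6 + -2 = 4) = -2 (attained at k = 0)
  C[2][1] = min over k of (A[2][0] + B[0][1] = -2 + 3 = 1, A[2][1] + B[1][1] = -2 + 9 = 7, A[2][2] + B[2][1] = 6 + -2 = 4) = 1 (attained at k = 0)
  C[2][2] = min over k of (A[2][0] + B[0][2] = -2 + 2 = 0, A[2][1] + B[1][2] = -2 + -2 = -4, A[2][2] + B[2][2] = 6 + 1 = 7) = -4 (attained at k = 1)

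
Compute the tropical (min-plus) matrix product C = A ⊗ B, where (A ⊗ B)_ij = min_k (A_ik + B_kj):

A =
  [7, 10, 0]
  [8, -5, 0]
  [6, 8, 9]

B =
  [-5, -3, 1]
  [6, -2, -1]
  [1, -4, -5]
A ⊗ B =
  [1, -4, -5]
  [1, -7, -6]
  [1, 3, 4]

Apply the min-plus product entry-by-entry:
  C[0][0] = min over k of (A[0][0] + B[0][0] = 7 + -5 = 2, A[0][1] + B[1][0] = 10 + 6 = 16, A[0][2] + B[2][0] = 0 + 1 = 1) = 1 (attained at k = 2)
  C[0][1] = min over k of (A[0][0] + B[0][1] = 7 + -3 = 4, A[0][1] + B[1][1] = 10 + -2 = 8, A[0][2] + B[2][1] = 0 + -4 = -4) = -4 (attained at k = 2)
  C[0][2] = min over k of (A[0][0] + B[0][2] = 7 + 1 = 8, A[0][1] + B[1][2] = 10 + -1 = 9, A[0][2] + B[2][2] = 0 + -5 = -5) = -5 (attained at k = 2)
  C[1][0] = min over k of (A[1][0] + B[0][0] = 8 + -5 = 3, A[1][1] + B[1][0] = -5 + 6 = 1, A[1][2] + B[2][0] = 0 + 1 = 1) = 1 (attained at k = 1)
  C[1][1] = min over k of (A[1][0] + B[0][1] = 8 + -3 = 5, A[1][1] + B[1][1] = -5 + -2 = -7, A[1][2] + B[2][1] = 0 + -4 = -4) = -7 (attained at k = 1)
  C[1][2] = min over k of (A[1][0] + B[0][2] = 8 + 1 = 9, A[1][1] + B[1][2] = -5 + -1 = -6, A[1][2] + B[2][2] = 0 + -5 = -5) = -6 (attained at k = 1)
  C[2][0] = min over k of (A[2][0] + B[0][0] = 6 + -5 = 1, A[2][1] + B[1][0] = 8 + 6 = 14, A[2][2] + B[2][0] = 9 + 1 = 10) = 1 (attained at k = 0)
  C[2][1] = min over k of (A[2][0] + B[0][1] = 6 + -3 = 3, A[2][1] + B[1][1] = 8 + -2 = 6, A[2][2] + B[2][1] = 9 + -4 = 5) = 3 (attained at k = 0)
  C[2][2] = min over k of (A[2][0] + B[0][2] = 6 + 1 = 7, A[2][1] + B[1][2] = 8 + -1 = 7, A[2][2] + B[2][2] = 9 + -5 = 4) = 4 (attained at k = 2)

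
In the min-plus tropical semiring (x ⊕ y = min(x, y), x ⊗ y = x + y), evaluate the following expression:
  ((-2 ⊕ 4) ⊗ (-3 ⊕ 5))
((-2 ⊕ 4) ⊗ (-3 ⊕ 5)) = -5

Expand innermost to outermost. Recall ⊕ takes the minimum of its arguments and ⊗ takes their sum. Working out the expression ((-2 ⊕ 4) ⊗ (-3 ⊕ 5)) gives -5.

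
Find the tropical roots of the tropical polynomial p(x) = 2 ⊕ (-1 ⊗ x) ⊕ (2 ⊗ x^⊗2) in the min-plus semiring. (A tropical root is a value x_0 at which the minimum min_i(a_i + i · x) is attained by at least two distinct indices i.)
Roots: {-3, 3}

Each tropical root is a break point of the lower envelope of the lines y = a_i + i · x (there are 3 lines, with slopes 0, 1, ..., 2). Only the lines that attain the minimum somewhere contribute to roots; other lines are dominated. Here the surviving (envelope) indices are i = 2, i = 1, i = 0.
Intersections between consecutive envelope lines give the roots: for adjacent envelope indices i < j the intersection is x = (a_i − a_j) / (j − i). Reading off the sorted break points: {-3, 3}.
Verification: at each break x_0, at least two indices attain the minimum of min_i(a_i + i · x_0).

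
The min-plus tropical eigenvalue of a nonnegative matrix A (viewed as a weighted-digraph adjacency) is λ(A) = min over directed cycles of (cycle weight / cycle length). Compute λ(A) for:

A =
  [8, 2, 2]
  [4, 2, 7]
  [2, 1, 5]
λ(A) = 2

Enumerate directed cycles and compute their means (weight / length). Sample:
  cycle 0 → 0: weight = 8, length = 1, mean = 8/1 ≈ 8.000
  cycle 1 → 1: weight = 2, length = 1, mean = 2/1 ≈ 2.000
  cycle 2 → 2: weight = 5, length = 1, mean = 5/1 ≈ 5.000
  cycle 0 → 1 → 0: weight = 6, length = 2, mean = 6/2 ≈ 3.000
  cycle 0 → 2 → 0: weight = 4, length = 2, mean = 4/2 ≈ 2.000
  cycle 1 → 0 → 1: weight = 6, length = 2, mean = 6/2 ≈ 3.000
Minimum mean = 2.000, attained e.g. along the cycle 1 → 1 with weight 2 and length 1. So λ(A) = 2/1 = 2.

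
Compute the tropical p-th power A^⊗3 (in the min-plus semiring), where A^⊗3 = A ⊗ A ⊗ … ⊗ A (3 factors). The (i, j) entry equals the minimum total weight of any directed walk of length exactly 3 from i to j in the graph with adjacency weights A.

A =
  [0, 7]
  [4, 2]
A^⊗3 =
  [0, 7]
  [4, 6]

Each entry (A^⊗3)_ij equals the minimum over all length-3 walks i = v_0 → v_1 → … → v_3 = j of Σ_t A[v_t][v_{t+1}]. For example, for (i, j) = (0, 1) we minimise over 4 possible intermediate vertex sequences; the minimum is 7, attained along the walk 0 → 0 → 0 → 1.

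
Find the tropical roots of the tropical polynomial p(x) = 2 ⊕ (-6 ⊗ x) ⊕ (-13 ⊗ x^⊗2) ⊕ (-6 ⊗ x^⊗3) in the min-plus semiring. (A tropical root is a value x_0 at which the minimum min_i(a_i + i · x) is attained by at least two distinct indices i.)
Roots: {-7, 7, 8}

Each tropical root is a break point of the lower envelope of the lines y = a_i + i · x (there are 4 lines, with slopes 0, 1, ..., 3). Only the lines that attain the minimum somewhere contribute to roots; other lines are dominated. Here the surviving (envelope) indices are i = 3, i = 2, i = 1, i = 0.
Intersections between consecutive envelope lines give the roots: for adjacent envelope indices i < j the intersection is x = (a_i − a_j) / (j − i). Reading off the sorted break points: {-7, 7, 8}.
Verification: at each break x_0, at least two indices attain the minimum of min_i(a_i + i · x_0).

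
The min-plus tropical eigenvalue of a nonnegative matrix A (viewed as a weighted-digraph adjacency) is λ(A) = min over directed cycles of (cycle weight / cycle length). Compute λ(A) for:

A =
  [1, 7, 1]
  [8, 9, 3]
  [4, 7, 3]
λ(A) = 1

Enumerate directed cycles and compute their means (weight / length). Sample:
  cycle 0 → 0: weight = 1, length = 1, mean = 1/1 ≈ 1.000
  cycle 1 → 1: weight = 9, length = 1, mean = 9/1 ≈ 9.000
  cycle 2 → 2: weight = 3, length = 1, mean = 3/1 ≈ 3.000
  cycle 0 → 1 → 0: weight = 15, length = 2, mean = 15/2 ≈ 7.500
  cycle 0 → 2 → 0: weight = 5, length = 2, mean = 5/2 ≈ 2.500
  cycle 1 → 0 → 1: weight = 15, length = 2, mean = 15/2 ≈ 7.500
Minimum mean = 1.000, attained e.g. along the cycle 0 → 0 with weight 1 and length 1. So λ(A) = 1/1 = 1.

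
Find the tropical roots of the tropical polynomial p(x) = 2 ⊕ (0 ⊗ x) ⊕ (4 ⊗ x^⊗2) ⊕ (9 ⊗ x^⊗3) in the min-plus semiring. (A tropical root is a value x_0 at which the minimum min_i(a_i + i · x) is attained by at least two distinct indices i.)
Roots: {-5, -4, 2}

Each tropical root is a break point of the lower envelope of the lines y = a_i + i · x (there are 4 lines, with slopes 0, 1, ..., 3). Only the lines that attain the minimum somewhere contribute to roots; other lines are dominated. Here the surviving (envelope) indices are i = 3, i = 2, i = 1, i = 0.
Intersections between consecutive envelope lines give the roots: for adjacent envelope indices i < j the intersection is x = (a_i − a_j) / (j − i). Reading off the sorted break points: {-5, -4, 2}.
Verification: at each break x_0, at least two indices attain the minimum of min_i(a_i + i · x_0).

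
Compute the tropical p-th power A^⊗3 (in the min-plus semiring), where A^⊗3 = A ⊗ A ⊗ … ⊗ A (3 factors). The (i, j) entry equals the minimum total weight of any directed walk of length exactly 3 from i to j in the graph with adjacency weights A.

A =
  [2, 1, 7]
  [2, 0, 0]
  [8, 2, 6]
A^⊗3 =
  [3, 1, 1]
  [2, 0, 0]
  [4, 2, 2]

Each entry (A^⊗3)_ij equals the minimum over all length-3 walks i = v_0 → v_1 → … → v_3 = j of Σ_t A[v_t][v_{t+1}]. For example, for (i, j) = (0, 2) we minimise over 9 possible intermediate vertex sequences; the minimum is 1, attained along the walk 0 → 1 → 1 → 2.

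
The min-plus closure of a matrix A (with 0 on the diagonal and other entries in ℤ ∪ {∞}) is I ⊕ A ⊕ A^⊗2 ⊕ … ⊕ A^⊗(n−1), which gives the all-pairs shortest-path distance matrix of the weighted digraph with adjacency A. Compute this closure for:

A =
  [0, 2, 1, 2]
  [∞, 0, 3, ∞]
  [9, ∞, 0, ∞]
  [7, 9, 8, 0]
Closure =
  [0, 2, 1, 2]
  [12, 0, 3, 14]
  [9, 11, 0, 11]
  [7, 9, 8, 0]

This is the Floyd-Warshall all-pairs shortest-path computation. For each intermediate vertex k = 0, 1, …, 3, update dist[i][j] ← min(dist[i][j], dist[i][k] + dist[k][j]). The final matrix gives, for each (i, j), the minimum total weight of any directed path from i to j (possibly empty when i = j).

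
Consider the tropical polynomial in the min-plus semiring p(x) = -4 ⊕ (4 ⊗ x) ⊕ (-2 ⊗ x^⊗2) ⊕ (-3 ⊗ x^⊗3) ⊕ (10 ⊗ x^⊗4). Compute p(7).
p(7) = -4

A tropical monomial a ⊗ x^⊗i evaluates to a + i · x. Evaluating each term at x = 7:
  Term 0 contributes -4 + 0 · 7 = -4
  Term 1 contributes 4 + 1 · 7 = 11
  Term 2 contributes -2 + 2 · 7 = 12
  Term 3 contributes -3 + 3 · 7 = 18
  Term 4 contributes 10 + 4 · 7 = 38
p(7) = ⊕ of these = min[-4, 11, 12, 18, 38] = -4.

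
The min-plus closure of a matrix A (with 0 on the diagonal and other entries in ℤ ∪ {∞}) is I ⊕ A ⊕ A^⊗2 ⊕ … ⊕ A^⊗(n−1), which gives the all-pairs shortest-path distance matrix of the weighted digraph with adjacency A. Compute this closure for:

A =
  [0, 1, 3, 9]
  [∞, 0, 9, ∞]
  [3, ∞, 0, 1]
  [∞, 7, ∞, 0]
Closure =
  [0, 1, 3, 4]
  [12, 0, 9, 10]
  [3, 4, 0, 1]
  [19, 7, 16, 0]

This is the Floyd-Warshall all-pairs shortest-path computation. For each intermediate vertex k = 0, 1, …, 3, update dist[i][j] ← min(dist[i][j], dist[i][k] + dist[k][j]). The final matrix gives, for each (i, j), the minimum total weight of any directed path from i to j (possibly empty when i = j).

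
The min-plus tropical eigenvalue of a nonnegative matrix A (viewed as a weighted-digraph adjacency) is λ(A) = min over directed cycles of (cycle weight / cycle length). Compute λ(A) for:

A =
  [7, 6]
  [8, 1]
λ(A) = 1

Enumerate directed cycles and compute their means (weight / length). Sample:
  cycle 0 → 0: weight = 7, length = 1, mean = 7/1 ≈ 7.000
  cycle 1 → 1: weight = 1, length = 1, mean = 1/1 ≈ 1.000
  cycle 0 → 1 → 0: weight = 14, length = 2, mean = 14/2 ≈ 7.000
  cycle 1 → 0 → 1: weight = 14, length = 2, mean = 14/2 ≈ 7.000
Minimum mean = 1.000, attained e.g. along the cycle 1 → 1 with weight 1 and length 1. So λ(A) = 1/1 = 1.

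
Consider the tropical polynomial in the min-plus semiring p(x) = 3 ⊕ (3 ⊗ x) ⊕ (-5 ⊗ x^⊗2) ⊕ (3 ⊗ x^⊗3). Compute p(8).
p(8) = 3

A tropical monomial a ⊗ x^⊗i evaluates to a + i · x. Evaluating each term at x = 8:
  Term 0 contributes 3 + 0 · 8 = 3
  Term 1 contributes 3 + 1 · 8 = 11
  Term 2 contributes -5 + 2 · 8 = 11
  Term 3 contributes 3 + 3 · 8 = 27
p(8) = ⊕ of these = min[3, 11, 11, 27] = 3.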